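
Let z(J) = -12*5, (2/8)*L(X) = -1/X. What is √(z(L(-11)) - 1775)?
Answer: I*√1835 ≈ 42.837*I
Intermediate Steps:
L(X) = -4/X (L(X) = 4*(-1/X) = -4/X)
z(J) = -60
√(z(L(-11)) - 1775) = √(-60 - 1775) = √(-1835) = I*√1835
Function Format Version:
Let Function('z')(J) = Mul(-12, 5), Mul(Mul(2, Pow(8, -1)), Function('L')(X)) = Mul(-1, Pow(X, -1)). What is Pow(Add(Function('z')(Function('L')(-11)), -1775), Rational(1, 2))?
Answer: Mul(I, Pow(1835, Rational(1, 2))) ≈ Mul(42.837, I)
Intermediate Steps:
Function('L')(X) = Mul(-4, Pow(X, -1)) (Function('L')(X) = Mul(4, Mul(-1, Pow(X, -1))) = Mul(-4, Pow(X, -1)))
Function('z')(J) = -60
Pow(Add(Function('z')(Function('L')(-11)), -1775), Rational(1, 2)) = Pow(Add(-60, -1775), Rational(1, 2)) = Pow(-1835, Rational(1, 2)) = Mul(I, Pow(1835, Rational(1, 2)))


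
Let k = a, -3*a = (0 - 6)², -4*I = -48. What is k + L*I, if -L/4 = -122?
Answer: 5844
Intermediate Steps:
I = 12 (I = -¼*(-48) = 12)
L = 488 (L = -4*(-122) = 488)
a = -12 (a = -(0 - 6)²/3 = -⅓*(-6)² = -⅓*36 = -12)
k = -12
k + L*I = -12 + 488*12 = -12 + 5856 = 5844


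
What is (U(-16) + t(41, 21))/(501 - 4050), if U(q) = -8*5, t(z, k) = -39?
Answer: 79/3549 ≈ 0.022260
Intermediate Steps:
U(q) = -40
(U(-16) + t(41, 21))/(501 - 4050) = (-40 - 39)/(501 - 4050) = -79/(-3549) = -79*(-1/3549) = 79/3549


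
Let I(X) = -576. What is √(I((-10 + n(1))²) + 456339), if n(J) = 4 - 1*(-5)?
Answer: √455763 ≈ 675.10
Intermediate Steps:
n(J) = 9 (n(J) = 4 + 5 = 9)
√(I((-10 + n(1))²) + 456339) = √(-576 + 456339) = √455763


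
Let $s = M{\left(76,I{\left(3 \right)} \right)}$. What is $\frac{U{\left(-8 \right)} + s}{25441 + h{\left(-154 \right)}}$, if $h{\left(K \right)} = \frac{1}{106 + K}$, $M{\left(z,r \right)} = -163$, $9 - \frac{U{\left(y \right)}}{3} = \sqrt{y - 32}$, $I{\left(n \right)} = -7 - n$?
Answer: $- \frac{6528}{1221167} - \frac{288 i \sqrt{10}}{1221167} \approx -0.0053457 - 0.00074579 i$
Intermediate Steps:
$U{\left(y \right)} = 27 - 3 \sqrt{-32 + y}$ ($U{\left(y \right)} = 27 - 3 \sqrt{y - 32} = 27 - 3 \sqrt{-32 + y}$)
$s = -163$
$\frac{U{\left(-8 \right)} + s}{25441 + h{\left(-154 \right)}} = \frac{\left(27 - 3 \sqrt{-32 - 8}\right) - 163}{25441 + \frac{1}{106 - 154}} = \frac{\left(27 - 3 \sqrt{-40}\right) - 163}{25441 + \frac{1}{-48}} = \frac{\left(27 - 3 \cdot 2 i \sqrt{10}\right) - 163}{25441 - \frac{1}{48}} = \frac{\left(27 - 6 i \sqrt{10}\right) - 163}{\frac{1221167}{48}} = \left(-136 - 6 i \sqrt{10}\right) \frac{48}{1221167} = - \frac{6528}{1221167} - \frac{288 i \sqrt{10}}{1221167}$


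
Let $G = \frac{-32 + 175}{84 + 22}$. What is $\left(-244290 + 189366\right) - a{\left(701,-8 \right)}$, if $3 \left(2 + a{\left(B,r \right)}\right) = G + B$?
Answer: $- \frac{17539645}{318} \approx -55156.0$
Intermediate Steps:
$G = \frac{143}{106} \approx 1.3491$
$a{\left(B,r \right)} = - \frac{493}{318} + \frac{B}{3}$ ($a{\left(B,r \right)} = -2 + \frac{\frac{143}{106} + B}{3} = -2 + \left(\frac{143}{318} + \frac{B}{3}\right) = - \frac{493}{318} + \frac{B}{3}$)
$\left(-244290 + 189366\right) - a{\left(701,-8 \right)} = \left(-244290 + 189366\right) - \left(- \frac{493}{318} + \frac{1}{3} \cdot 701\right) = -54924 - \left(- \frac{493}{318} + \frac{701}{3}\right) = -54924 - \frac{73813}{318} = - \frac{17539645}{318}$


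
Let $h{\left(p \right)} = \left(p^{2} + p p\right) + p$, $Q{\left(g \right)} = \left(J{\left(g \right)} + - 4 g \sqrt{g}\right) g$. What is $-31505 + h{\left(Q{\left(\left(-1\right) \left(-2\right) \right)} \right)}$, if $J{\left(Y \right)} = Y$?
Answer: $-30445 - 272 \sqrt{2} \approx -30830.0$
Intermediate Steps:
$Q{\left(g \right)} = g \left(g - 4 g^{\frac{3}{2}}\right)$ ($Q{\left(g \right)} = \left(g + - 4 g \sqrt{g}\right) g = \left(g - 4 g^{\frac{3}{2}}\right) g = g \left(g - 4 g^{\frac{3}{2}}\right)$)
$h{\left(p \right)} = p + 2 p^{2}$ ($h{\left(p \right)} = \left(p^{2} + p^{2}\right) + p = 2 p^{2} + p = p + 2 p^{2}$)
$-31505 + h{\left(Q{\left(\left(-1\right) \left(-2\right) \right)} \right)} = -31505 + \left(\left(\left(-1\right) \left(-2\right)\right)^{2} - 4 \left(\left(-1\right) \left(-2\right)\right)^{\frac{5}{2}}\right) \left(1 + 2 \left(\left(\left(-1\right) \left(-2\right)\right)^{2} - 4 \left(\left(-1\right) \left(-2\right)\right)^{\frac{5}{2}}\right)\right) = -31505 + \left(2^{2} - 4 \cdot 2^{\frac{5}{2}}\right) \left(1 + 2 \left(2^{2} - 4 \cdot 2^{\frac{5}{2}}\right)\right) = -31505 + \left(4 - 4 \cdot 4 \sqrt{2}\right) \left(1 + 2 \left(4 - 4 \cdot 4 \sqrt{2}\right)\right) = -31505 + \left(4 - 16 \sqrt{2}\right) \left(1 + 2 \left(4 - 16 \sqrt{2}\right)\right) = -31505 + \left(4 - 16 \sqrt{2}\right) \left(1 + \left(8 - 32 \sqrt{2}\right)\right) = -31505 + \left(4 - 16 \sqrt{2}\right) \left(9 - 32 \sqrt{2}\right)$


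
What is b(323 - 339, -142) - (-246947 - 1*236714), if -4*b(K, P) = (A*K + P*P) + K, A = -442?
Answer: 476856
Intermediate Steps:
b(K, P) = -P**2/4 + 441*K/4 (b(K, P) = -((-442*K + P*P) + K)/4 = -((-442*K + P**2) + K)/4 = -((P**2 - 442*K) + K)/4 = -(P**2 - 441*K)/4 = -P**2/4 + 441*K/4)
b(323 - 339, -142) - (-246947 - 1*236714) = (-1/4*(-142)**2 + 441*(323 - 339)/4) - (-246947 - 1*236714) = (-1/4*20164 + (441/4)*(-16)) - (-246947 - 236714) = (-5041 - 1764) - 1*(-483661) = -6805 + 483661 = 476856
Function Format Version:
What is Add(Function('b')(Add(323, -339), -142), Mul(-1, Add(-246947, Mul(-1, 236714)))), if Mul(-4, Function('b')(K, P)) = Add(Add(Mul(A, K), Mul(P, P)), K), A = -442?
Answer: 476856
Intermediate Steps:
Function('b')(K, P) = Add(Mul(Rational(-1, 4), Pow(P, 2)), Mul(Rational(441, 4), K)) (Function('b')(K, P) = Mul(Rational(-1, 4), Add(Add(Mul(-442, K), Mul(P, P)), K)) = Mul(Rational(-1, 4), Add(Add(Mul(-442, K), Pow(P, 2)), K)) = Mul(Rational(-1, 4), Add(Add(Pow(P, 2), Mul(-442, K)), K)) = Mul(Rational(-1, 4), Add(Pow(P, 2), Mul(-441, K))) = Add(Mul(Rational(-1, 4), Pow(P, 2)), Mul(Rational(441, 4), K)))
Add(Function('b')(Add(323, -339), -142), Mul(-1, Add(-246947, Mul(-1, 236714)))) = Add(Add(Mul(Rational(-1, 4), Pow(-142, 2)), Mul(Rational(441, 4), Add(323, -339))), Mul(-1, Add(-246947, Mul(-1, 236714)))) = Add(Add(Mul(Rational(-1, 4), 20164), Mul(Rational(441, 4), -16)), Mul(-1, Add(-246947, -236714))) = Add(Add(-5041, -1764), Mul(-1, -483661)) = Add(-6805, 483661) = 476856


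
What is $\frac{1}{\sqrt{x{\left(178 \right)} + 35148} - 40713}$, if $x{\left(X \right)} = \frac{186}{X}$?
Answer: $- \frac{1207819}{49172892192} - \frac{\sqrt{30935065}}{49172892192} \approx -2.4676 \cdot 10^{-5}$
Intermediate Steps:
$\frac{1}{\sqrt{x{\left(178 \right)} + 35148} - 40713} = \frac{1}{\sqrt{\frac{186}{178} + 35148} - 40713} = \frac{1}{\sqrt{186 \cdot \frac{1}{178} + 35148} - 40713} = \frac{1}{\sqrt{\frac{93}{89} + 35148} - 40713} = \frac{1}{\sqrt{\frac{3128265}{89}} - 40713} = \frac{1}{\frac{3 \sqrt{30935065}}{89} - 40713} = \frac{1}{-40713 + \frac{3 \sqrt{30935065}}{89}}$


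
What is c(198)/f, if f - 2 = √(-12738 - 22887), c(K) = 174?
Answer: 348/35629 - 4350*I*√57/35629 ≈ 0.0097673 - 0.92177*I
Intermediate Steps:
f = 2 + 25*I*√57 (f = 2 + √(-12738 - 22887) = 2 + √(-35625) = 2 + 25*I*√57 ≈ 2.0 + 188.75*I)
c(198)/f = 174/(2 + 25*I*√57)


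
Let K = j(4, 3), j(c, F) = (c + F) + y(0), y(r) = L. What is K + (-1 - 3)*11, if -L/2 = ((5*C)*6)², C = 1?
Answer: -1837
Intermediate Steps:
L = -1800 (L = -2*((5*1)*6)² = -2*(5*6)² = -2*30² = -2*900 = -1800)
y(r) = -1800
j(c, F) = -1800 + F + c (j(c, F) = (c + F) - 1800 = (F + c) - 1800 = -1800 + F + c)
K = -1793 (K = -1800 + 3 + 4 = -1793)
K + (-1 - 3)*11 = -1793 + (-1 - 3)*11 = -1793 - 4*11 = -1793 - 44 = -1837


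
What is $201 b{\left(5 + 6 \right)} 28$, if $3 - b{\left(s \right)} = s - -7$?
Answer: $-84420$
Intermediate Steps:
$b{\left(s \right)} = -4 - s$ ($b{\left(s \right)} = 3 - \left(s - -7\right) = 3 - \left(s + 7\right) = 3 - \left(7 + s\right) = -4 - s$)
$201 b{\left(5 + 6 \right)} 28 = 201 \left(-4 - \left(5 + 6\right)\right) 28 = 201 \left(-4 - 11\right) 28 = 201 \left(-15\right) 28 = \left(-3015\right) 28 = -84420$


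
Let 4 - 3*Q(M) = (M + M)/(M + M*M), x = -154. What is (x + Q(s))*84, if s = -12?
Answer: -141008/11 ≈ -12819.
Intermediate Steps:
Q(M) = 4/3 - 2*M/(3*(M + M²)) (Q(M) = 4/3 - (M + M)/(3*(M + M*M)) = 4/3 - 2*M/(3*(M + M²)))
(x + Q(s))*84 = (-154 + 2*(1 + 2*(-12))/(3*(1 - 12)))*84 = (-154 + (⅔)*(1 - 24)/(-11))*84 = (-154 + (⅔)*(-1/11)*(-23))*84 = (-154 + 46/33)*84 = -5036/33*84 = -141008/11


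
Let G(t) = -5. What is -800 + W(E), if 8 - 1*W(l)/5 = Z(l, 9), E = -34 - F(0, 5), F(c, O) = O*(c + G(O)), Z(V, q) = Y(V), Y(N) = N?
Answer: -715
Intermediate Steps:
Z(V, q) = V
F(c, O) = O*(-5 + c) (F(c, O) = O*(c - 5) = O*(-5 + c))
E = -9 (E = -34 - 5*(-5 + 0) = -34 - 5*(-5) = -34 - 1*(-25) = -34 + 25 = -9)
W(l) = 40 - 5*l
-800 + W(E) = -800 + (40 - 5*(-9)) = -800 + (40 + 45) = -800 + 85 = -715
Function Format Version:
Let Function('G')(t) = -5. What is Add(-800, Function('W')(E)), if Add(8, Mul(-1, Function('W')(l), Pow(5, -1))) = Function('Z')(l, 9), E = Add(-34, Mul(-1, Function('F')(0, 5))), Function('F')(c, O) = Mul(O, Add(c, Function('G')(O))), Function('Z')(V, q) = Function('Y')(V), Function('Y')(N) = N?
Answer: -715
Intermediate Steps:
Function('Z')(V, q) = V
Function('F')(c, O) = Mul(O, Add(-5, c)) (Function('F')(c, O) = Mul(O, Add(c, -5)) = Mul(O, Add(-5, c)))
E = -9 (E = Add(-34, Mul(-1, Mul(5, Add(-5, 0)))) = Add(-34, Mul(-1, Mul(5, -5))) = Add(-34, Mul(-1, -25)) = Add(-34, 25) = -9)
Function('W')(l) = Add(40, Mul(-5, l))
Add(-800, Function('W')(E)) = Add(-800, Add(40, Mul(-5, -9))) = Add(-800, Add(40, 45)) = Add(-800, 85) = -715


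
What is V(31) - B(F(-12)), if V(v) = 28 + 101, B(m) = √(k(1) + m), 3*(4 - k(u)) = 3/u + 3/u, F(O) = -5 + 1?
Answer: 129 - I*√2 ≈ 129.0 - 1.4142*I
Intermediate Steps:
F(O) = -4
k(u) = 4 - 2/u (k(u) = 4 - (3/u + 3/u)/3 = 4 - 2/u)
B(m) = √(2 + m) (B(m) = √((4 - 2/1) + m) = √((4 - 2*1) + m) = √((4 - 2) + m) = √(2 + m))
V(v) = 129
V(31) - B(F(-12)) = 129 - √(2 - 4) = 129 - √(-2) = 129 - I*√2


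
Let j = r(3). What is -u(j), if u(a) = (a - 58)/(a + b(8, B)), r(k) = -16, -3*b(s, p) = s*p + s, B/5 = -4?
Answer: 111/52 ≈ 2.1346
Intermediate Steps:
B = -20 (B = 5*(-4) = -20)
b(s, p) = -s/3 - p*s/3 (b(s, p) = -(s*p + s)/3 = -(p*s + s)/3 = -(s + p*s)/3 = -s/3 - p*s/3)
j = -16
u(a) = (-58 + a)/(152/3 + a) (u(a) = (a - 58)/(a - ⅓*8*(1 - 20)) = (-58 + a)/(a - ⅓*8*(-19)) = (-58 + a)/(a + 152/3) = (-58 + a)/(152/3 + a))
-u(j) = -3*(-58 - 16)/(152 + 3*(-16)) = -3*(-74)/(152 - 48) = -3*(-74)/104 = -1*(-111/52) = 111/52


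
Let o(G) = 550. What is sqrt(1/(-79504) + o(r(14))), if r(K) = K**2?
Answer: sqrt(217280451831)/19876 ≈ 23.452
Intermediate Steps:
sqrt(1/(-79504) + o(r(14))) = sqrt(1/(-79504) + 550) = sqrt(-1/79504 + 550) = sqrt(43727199/79504) = sqrt(217280451831)/19876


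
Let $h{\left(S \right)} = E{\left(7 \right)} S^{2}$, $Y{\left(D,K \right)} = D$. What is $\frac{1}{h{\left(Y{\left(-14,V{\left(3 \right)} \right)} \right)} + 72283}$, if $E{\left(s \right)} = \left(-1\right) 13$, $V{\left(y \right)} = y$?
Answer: $\frac{1}{69735} \approx 1.434 \cdot 10^{-5}$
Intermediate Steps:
$E{\left(s \right)} = -13$
$h{\left(S \right)} = - 13 S^{2}$
$\frac{1}{h{\left(Y{\left(-14,V{\left(3 \right)} \right)} \right)} + 72283} = \frac{1}{- 13 \left(-14\right)^{2} + 72283} = \frac{1}{\left(-13\right) 196 + 72283} = \frac{1}{-2548 + 72283} = \frac{1}{69735}$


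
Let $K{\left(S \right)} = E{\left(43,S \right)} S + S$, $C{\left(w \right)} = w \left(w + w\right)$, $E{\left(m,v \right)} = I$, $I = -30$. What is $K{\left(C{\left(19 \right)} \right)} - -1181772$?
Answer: $1160834$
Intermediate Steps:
$E{\left(m,v \right)} = -30$
$C{\left(w \right)} = 2 w^{2}$ ($C{\left(w \right)} = w 2 w = 2 w^{2}$)
$K{\left(S \right)} = - 29 S$ ($K{\left(S \right)} = - 30 S + S = - 29 S$)
$K{\left(C{\left(19 \right)} \right)} - -1181772 = - 29 \cdot 2 \cdot 19^{2} - -1181772 = - 29 \cdot 2 \cdot 361 + 1181772 = \left(-29\right) 722 + 1181772 = -20938 + 1181772 = 1160834$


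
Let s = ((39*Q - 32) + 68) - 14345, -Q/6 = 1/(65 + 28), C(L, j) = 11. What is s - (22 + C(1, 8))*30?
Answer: -474347/31 ≈ -15302.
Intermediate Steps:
Q = -2/31 (Q = -6/(65 + 28) = -6/93 = -6*1/93 = -2/31 ≈ -0.064516)
s = -443657/31 (s = ((39*(-2/31) - 32) + 68) - 14345 = ((-78/31 - 32) + 68) - 14345 = (-1070/31 + 68) - 14345 = 1038/31 - 14345 = -443657/31 ≈ -14312.)
s - (22 + C(1, 8))*30 = -443657/31 - (22 + 11)*30 = -443657/31 - 33*30 = -443657/31 - 1*990 = -443657/31 - 990 = -474347/31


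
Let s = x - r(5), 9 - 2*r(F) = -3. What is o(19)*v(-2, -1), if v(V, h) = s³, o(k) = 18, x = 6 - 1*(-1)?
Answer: 18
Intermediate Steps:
x = 7 (x = 6 + 1 = 7)
r(F) = 6 (r(F) = 9/2 - ½*(-3) = 9/2 + 3/2 = 6)
s = 1 (s = 7 - 1*6 = 7 - 6 = 1)
v(V, h) = 1 (v(V, h) = 1³ = 1)
o(19)*v(-2, -1) = 18*1 = 18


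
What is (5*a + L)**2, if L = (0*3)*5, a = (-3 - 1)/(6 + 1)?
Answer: 400/49 ≈ 8.1633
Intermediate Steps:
a = -4/7 ≈ -0.57143
L = 0 (L = 0*5 = 0)
(5*a + L)**2 = (5*(-4/7) + 0)**2 = (-20/7 + 0)**2 = (-20/7)**2 = 400/49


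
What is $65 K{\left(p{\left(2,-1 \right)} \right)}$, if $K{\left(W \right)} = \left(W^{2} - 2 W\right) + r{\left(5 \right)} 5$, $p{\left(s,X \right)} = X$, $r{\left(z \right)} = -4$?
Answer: $-1105$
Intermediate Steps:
$K{\left(W \right)} = -20 + W^{2} - 2 W$ ($K{\left(W \right)} = \left(W^{2} - 2 W\right) - 20 = -20 + W^{2} - 2 W$)
$65 K{\left(p{\left(2,-1 \right)} \right)} = 65 \left(-20 + \left(-1\right)^{2} - -2\right) = 65 \left(-20 + 1 + 2\right) = 65 \left(-17\right) = -1105$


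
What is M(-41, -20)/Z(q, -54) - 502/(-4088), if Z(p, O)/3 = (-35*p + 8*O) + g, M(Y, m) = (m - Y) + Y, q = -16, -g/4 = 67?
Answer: 1045/6132 ≈ 0.17042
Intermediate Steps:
g = -268 (g = -4*67 = -268)
M(Y, m) = m
Z(p, O) = -804 - 105*p + 24*O (Z(p, O) = 3*((-35*p + 8*O) - 268) = 3*(-268 - 35*p + 8*O) = -804 - 105*p + 24*O)
M(-41, -20)/Z(q, -54) - 502/(-4088) = -20/(-804 - 105*(-16) + 24*(-54)) - 502/(-4088) = -20/(-804 + 1680 - 1296) - 502*(-1/4088) = -20/(-420) + 251/2044 = -20*(-1/420) + 251/2044 = 1/21 + 251/2044 = 1045/6132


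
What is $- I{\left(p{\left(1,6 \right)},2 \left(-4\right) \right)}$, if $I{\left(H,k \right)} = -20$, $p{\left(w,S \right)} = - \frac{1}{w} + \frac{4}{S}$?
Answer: $20$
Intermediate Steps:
$- I{\left(p{\left(1,6 \right)},2 \left(-4\right) \right)} = \left(-1\right) \left(-20\right) = 20$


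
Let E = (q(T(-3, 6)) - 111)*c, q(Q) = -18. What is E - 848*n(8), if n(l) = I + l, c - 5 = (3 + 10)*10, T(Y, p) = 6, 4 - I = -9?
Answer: -35223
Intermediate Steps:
I = 13 (I = 4 - 1*(-9) = 4 + 9 = 13)
c = 135 (c = 5 + (3 + 10)*10 = 5 + 13*10 = 5 + 130 = 135)
n(l) = 13 + l
E = -17415 (E = (-18 - 111)*135 = -129*135 = -17415)
E - 848*n(8) = -17415 - 848*(13 + 8) = -17415 - 848*21 = -17415 - 17808 = -35223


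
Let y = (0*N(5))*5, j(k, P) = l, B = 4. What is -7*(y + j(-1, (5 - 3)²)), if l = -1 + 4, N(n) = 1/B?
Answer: -21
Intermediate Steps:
N(n) = ¼ (N(n) = 1/4 = 1*(¼) = ¼)
l = 3
j(k, P) = 3
y = 0 (y = (0*(¼))*5 = 0*5 = 0)
-7*(y + j(-1, (5 - 3)²)) = -7*(0 + 3) = -7*3 = -21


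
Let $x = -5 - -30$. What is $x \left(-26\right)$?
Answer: $-650$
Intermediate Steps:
$x = 25$ ($x = -5 + 30 = 25$)
$x \left(-26\right) = 25 \left(-26\right) = -650$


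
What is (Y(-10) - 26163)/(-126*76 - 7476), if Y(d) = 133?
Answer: 13015/8526 ≈ 1.5265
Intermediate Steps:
(Y(-10) - 26163)/(-126*76 - 7476) = (133 - 26163)/(-126*76 - 7476) = -26030/(-9576 - 7476) = -26030/(-17052) = -26030*(-1/17052) = 13015/8526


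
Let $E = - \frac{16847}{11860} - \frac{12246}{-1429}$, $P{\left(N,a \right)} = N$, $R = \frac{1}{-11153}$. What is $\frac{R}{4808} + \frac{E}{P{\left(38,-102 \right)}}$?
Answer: $\frac{21372398271527}{113601245266820} \approx 0.18814$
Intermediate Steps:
$R = - \frac{1}{11153} \approx -8.9662 \cdot 10^{-5}$
$E = \frac{121163197}{16947940}$ ($E = \left(-16847\right) \frac{1}{11860} - - \frac{12246}{1429} = - \frac{16847}{11860} + \frac{12246}{1429} = \frac{121163197}{16947940} \approx 7.1491$)
$\frac{R}{4808} + \frac{E}{P{\left(38,-102 \right)}} = - \frac{1}{11153 \cdot 4808} + \frac{121163197}{16947940 \cdot 38} = \left(- \frac{1}{11153}\right) \frac{1}{4808} + \frac{121163197}{16947940} \cdot \frac{1}{38} = - \frac{1}{53623624} + \frac{121163197}{644021720} = \frac{21372398271527}{113601245266820}$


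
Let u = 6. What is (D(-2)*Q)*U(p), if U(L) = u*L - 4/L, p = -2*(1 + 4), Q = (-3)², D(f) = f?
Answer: 5364/5 ≈ 1072.8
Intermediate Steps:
Q = 9
p = -10 (p = -2*5 = -10)
U(L) = -4/L + 6*L (U(L) = 6*L - 4/L = -4/L + 6*L)
(D(-2)*Q)*U(p) = (-2*9)*(-4/(-10) + 6*(-10)) = -18*(-4*(-⅒) - 60) = -18*(⅖ - 60) = -18*(-298/5) = 5364/5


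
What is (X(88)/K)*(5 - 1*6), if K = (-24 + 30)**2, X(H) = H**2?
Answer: -1936/9 ≈ -215.11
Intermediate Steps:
K = 36 (K = 6**2 = 36)
(X(88)/K)*(5 - 1*6) = (88**2/36)*(5 - 1*6) = (7744*(1/36))*(5 - 6) = (1936/9)*(-1) = -1936/9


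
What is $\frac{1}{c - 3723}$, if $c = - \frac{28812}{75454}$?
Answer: $- \frac{37727}{140472027} \approx -0.00026857$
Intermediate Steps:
$c = - \frac{14406}{37727}$ ($c = \left(-28812\right) \frac{1}{75454} = - \frac{14406}{37727} \approx -0.38185$)
$\frac{1}{c - 3723} = \frac{1}{- \frac{14406}{37727} - 3723} = \frac{1}{- \frac{140472027}{37727}} = - \frac{37727}{140472027}$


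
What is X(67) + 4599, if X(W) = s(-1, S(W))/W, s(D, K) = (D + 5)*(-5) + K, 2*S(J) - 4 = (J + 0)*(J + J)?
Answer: 312604/67 ≈ 4665.7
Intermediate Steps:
S(J) = 2 + J² (S(J) = 2 + ((J + 0)*(J + J))/2 = 2 + (J*(2*J))/2 = 2 + (2*J²)/2 = 2 + J²)
s(D, K) = -25 + K - 5*D (s(D, K) = (5 + D)*(-5) + K = (-25 - 5*D) + K = -25 + K - 5*D)
X(W) = (-18 + W²)/W (X(W) = (-25 + (2 + W²) - 5*(-1))/W = (-25 + (2 + W²) + 5)/W = (-18 + W²)/W)
X(67) + 4599 = (67 - 18/67) + 4599 = 4471/67 + 4599 = 312604/67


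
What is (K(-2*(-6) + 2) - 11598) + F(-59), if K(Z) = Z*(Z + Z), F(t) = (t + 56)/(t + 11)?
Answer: -179295/16 ≈ -11206.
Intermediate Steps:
F(t) = (56 + t)/(11 + t)
K(Z) = 2*Z**2 (K(Z) = Z*(2*Z) = 2*Z**2)
(K(-2*(-6) + 2) - 11598) + F(-59) = (2*(-2*(-6) + 2)**2 - 11598) + (56 - 59)/(11 - 59) = (2*(12 + 2)**2 - 11598) - 3/(-48) = (2*14**2 - 11598) - 1/48*(-3) = (2*196 - 11598) + 1/16 = (392 - 11598) + 1/16 = -11206 + 1/16 = -179295/16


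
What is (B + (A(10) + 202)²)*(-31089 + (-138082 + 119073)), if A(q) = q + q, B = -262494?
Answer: 10681394580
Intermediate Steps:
A(q) = 2*q
(B + (A(10) + 202)²)*(-31089 + (-138082 + 119073)) = (-262494 + (2*10 + 202)²)*(-31089 + (-138082 + 119073)) = (-262494 + (20 + 202)²)*(-31089 - 19009) = (-262494 + 222²)*(-50098) = (-262494 + 49284)*(-50098) = -213210*(-50098) = 10681394580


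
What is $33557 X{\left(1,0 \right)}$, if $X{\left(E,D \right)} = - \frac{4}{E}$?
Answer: $-134228$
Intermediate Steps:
$33557 X{\left(1,0 \right)} = 33557 \left(- \frac{4}{1}\right) = 33557 \left(\left(-4\right) 1\right) = 33557 \left(-4\right) = -134228$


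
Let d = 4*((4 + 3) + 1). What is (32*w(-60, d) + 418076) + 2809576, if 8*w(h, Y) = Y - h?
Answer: 3228020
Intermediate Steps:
d = 32 (d = 4*(7 + 1) = 4*8 = 32)
w(h, Y) = -h/8 + Y/8 (w(h, Y) = (Y - h)/8 = -h/8 + Y/8)
(32*w(-60, d) + 418076) + 2809576 = (32*(-⅛*(-60) + (⅛)*32) + 418076) + 2809576 = (32*(15/2 + 4) + 418076) + 2809576 = (32*(23/2) + 418076) + 2809576 = (368 + 418076) + 2809576 = 418444 + 2809576 = 3228020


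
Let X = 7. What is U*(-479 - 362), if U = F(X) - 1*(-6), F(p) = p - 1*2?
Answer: -9251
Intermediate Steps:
F(p) = -2 + p (F(p) = p - 2 = -2 + p)
U = 11 (U = (-2 + 7) - 1*(-6) = 5 + 6 = 11)
U*(-479 - 362) = 11*(-479 - 362) = 11*(-841) = -9251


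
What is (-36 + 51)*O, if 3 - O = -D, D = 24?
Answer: 405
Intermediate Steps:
O = 27 (O = 3 - (-1)*24 = 3 - 1*(-24) = 3 + 24 = 27)
(-36 + 51)*O = (-36 + 51)*27 = 15*27 = 405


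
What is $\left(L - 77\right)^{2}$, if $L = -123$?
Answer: $40000$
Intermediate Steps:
$\left(L - 77\right)^{2} = \left(-123 - 77\right)^{2} = \left(-200\right)^{2} = 40000$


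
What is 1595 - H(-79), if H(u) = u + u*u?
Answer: -4567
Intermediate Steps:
H(u) = u + u²
1595 - H(-79) = 1595 - (-79)*(1 - 79) = 1595 - (-79)*(-78) = 1595 - 1*6162 = 1595 - 6162 = -4567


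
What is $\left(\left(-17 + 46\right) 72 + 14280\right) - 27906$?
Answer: $-11538$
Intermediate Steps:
$\left(\left(-17 + 46\right) 72 + 14280\right) - 27906 = \left(29 \cdot 72 + 14280\right) - 27906 = \left(2088 + 14280\right) - 27906 = 16368 - 27906 = -11538$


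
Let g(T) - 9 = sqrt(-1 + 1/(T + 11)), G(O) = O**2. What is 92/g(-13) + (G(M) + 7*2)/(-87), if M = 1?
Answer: 15733/1595 - 92*I*sqrt(6)/165 ≈ 9.864 - 1.3658*I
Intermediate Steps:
g(T) = 9 + sqrt(-1 + 1/(11 + T)) (g(T) = 9 + sqrt(-1 + 1/(T + 11)) = 9 + sqrt(-1 + 1/(11 + T)))
92/g(-13) + (G(M) + 7*2)/(-87) = 92/(9 + sqrt((-10 - 1*(-13))/(11 - 13))) + (1**2 + 7*2)/(-87) = 92/(9 + sqrt((-10 + 13)/(-2))) + (1 + 14)*(-1/87) = 92/(9 + sqrt(-1/2*3)) + 15*(-1/87) = 92/(9 + sqrt(-3/2)) - 5/29 = 92/(9 + I*sqrt(6)/2) - 5/29 = -5/29 + 92/(9 + I*sqrt(6)/2)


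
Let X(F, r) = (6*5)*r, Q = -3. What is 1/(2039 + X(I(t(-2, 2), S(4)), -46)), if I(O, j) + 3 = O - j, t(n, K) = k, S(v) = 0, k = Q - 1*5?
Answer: 1/659 ≈ 0.0015175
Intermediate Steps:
k = -8 (k = -3 - 1*5 = -3 - 5 = -8)
t(n, K) = -8
I(O, j) = -3 + O - j (I(O, j) = -3 + (O - j) = -3 + O - j)
X(F, r) = 30*r
1/(2039 + X(I(t(-2, 2), S(4)), -46)) = 1/(2039 + 30*(-46)) = 1/(2039 - 1380) = 1/659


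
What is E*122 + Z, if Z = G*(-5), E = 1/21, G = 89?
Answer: -9223/21 ≈ -439.19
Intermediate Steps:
E = 1/21 ≈ 0.047619
Z = -445 (Z = 89*(-5) = -445)
E*122 + Z = (1/21)*122 - 445 = 122/21 - 445 = -9223/21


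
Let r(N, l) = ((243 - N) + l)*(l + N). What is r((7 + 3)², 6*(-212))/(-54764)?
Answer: -330797/13691 ≈ -24.162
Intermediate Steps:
r(N, l) = (N + l)*(243 + l - N) (r(N, l) = (243 + l - N)*(N + l) = (N + l)*(243 + l - N))
r((7 + 3)², 6*(-212))/(-54764) = ((6*(-212))² - ((7 + 3)²)² + 243*(7 + 3)² + 243*(6*(-212)))/(-54764) = ((-1272)² - (10²)² + 243*10² + 243*(-1272))*(-1/54764) = (1617984 - 1*100² + 243*100 - 309096)*(-1/54764) = (1617984 - 1*10000 + 24300 - 309096)*(-1/54764) = (1617984 - 10000 + 24300 - 309096)*(-1/54764) = 1323188*(-1/54764) = -330797/13691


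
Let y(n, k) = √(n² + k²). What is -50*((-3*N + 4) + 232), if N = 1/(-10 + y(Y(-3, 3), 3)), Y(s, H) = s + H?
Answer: -82750/7 ≈ -11821.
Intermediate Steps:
Y(s, H) = H + s
y(n, k) = √(k² + n²)
N = -⅐ (N = 1/(-10 + √(3² + (3 - 3)²)) = 1/(-10 + √(9 + 0²)) = 1/(-10 + √(9 + 0)) = 1/(-10 + √9) = 1/(-10 + 3) = 1/(-7) = -⅐ ≈ -0.14286)
-50*((-3*N + 4) + 232) = -50*((-3*(-⅐) + 4) + 232) = -50*((3/7 + 4) + 232) = -50*(31/7 + 232) = -50*1655/7 = -82750/7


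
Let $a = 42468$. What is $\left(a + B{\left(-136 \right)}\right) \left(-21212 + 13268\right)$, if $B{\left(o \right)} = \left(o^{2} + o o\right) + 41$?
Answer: $-631555944$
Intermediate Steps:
$B{\left(o \right)} = 41 + 2 o^{2}$ ($B{\left(o \right)} = \left(o^{2} + o^{2}\right) + 41 = 2 o^{2} + 41 = 41 + 2 o^{2}$)
$\left(a + B{\left(-136 \right)}\right) \left(-21212 + 13268\right) = \left(42468 + \left(41 + 2 \left(-136\right)^{2}\right)\right) \left(-21212 + 13268\right) = \left(42468 + \left(41 + 2 \cdot 18496\right)\right) \left(-7944\right) = \left(42468 + \left(41 + 36992\right)\right) \left(-7944\right) = \left(42468 + 37033\right) \left(-7944\right) = 79501 \left(-7944\right) = -631555944$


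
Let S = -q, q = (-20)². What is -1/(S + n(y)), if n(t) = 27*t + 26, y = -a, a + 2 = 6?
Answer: 1/482 ≈ 0.0020747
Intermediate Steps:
a = 4 (a = -2 + 6 = 4)
q = 400
y = -4 (y = -1*4 = -4)
n(t) = 26 + 27*t
S = -400 (S = -1*400 = -400)
-1/(S + n(y)) = -1/(-400 + (26 + 27*(-4))) = -1/(-400 + (26 - 108)) = -1/(-400 - 82) = -1/(-482) = -1*(-1/482) = 1/482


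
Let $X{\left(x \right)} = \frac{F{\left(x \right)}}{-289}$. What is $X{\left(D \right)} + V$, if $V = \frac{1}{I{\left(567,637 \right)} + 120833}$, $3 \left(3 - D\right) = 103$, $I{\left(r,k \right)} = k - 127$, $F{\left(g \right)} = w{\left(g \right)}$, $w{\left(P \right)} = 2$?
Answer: $- \frac{242397}{35068127} \approx -0.0069122$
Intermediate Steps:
$F{\left(g \right)} = 2$
$I{\left(r,k \right)} = -127 + k$ ($I{\left(r,k \right)} = k - 127 = -127 + k$)
$D = - \frac{94}{3}$ ($D = 3 - \frac{103}{3} = - \frac{94}{3} \approx -31.333$)
$V = \frac{1}{121343}$ ($V = \frac{1}{\left(-127 + 637\right) + 120833} = \frac{1}{510 + 120833} = \frac{1}{121343} \approx 8.2411 \cdot 10^{-6}$)
$X{\left(x \right)} = - \frac{2}{289}$ ($X{\left(x \right)} = \frac{2}{-289} = 2 \left(- \frac{1}{289}\right) = - \frac{2}{289}$)
$X{\left(D \right)} + V = - \frac{2}{289} + \frac{1}{121343} = - \frac{242397}{35068127}$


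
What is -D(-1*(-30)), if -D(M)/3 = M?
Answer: 90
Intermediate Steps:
D(M) = -3*M
-D(-1*(-30)) = -(-3)*(-1*(-30)) = -(-3)*30 = -1*(-90) = 90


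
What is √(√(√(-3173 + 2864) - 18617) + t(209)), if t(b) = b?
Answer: √(209 + √(-18617 + I*√309)) ≈ 15.145 + 4.5047*I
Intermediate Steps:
√(√(√(-3173 + 2864) - 18617) + t(209)) = √(√(√(-3173 + 2864) - 18617) + 209) = √(√(√(-309) - 18617) + 209) = √(√(I*√309 - 18617) + 209) = √(√(-18617 + I*√309) + 209) = √(209 + √(-18617 + I*√309))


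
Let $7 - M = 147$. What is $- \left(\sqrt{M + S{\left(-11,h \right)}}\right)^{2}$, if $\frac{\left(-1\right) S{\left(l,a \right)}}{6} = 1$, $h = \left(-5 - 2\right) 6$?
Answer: $146$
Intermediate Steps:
$M = -140$ ($M = 7 - 147 = -140$)
$h = -42$ ($h = \left(-7\right) 6 = -42$)
$S{\left(l,a \right)} = -6$ ($S{\left(l,a \right)} = \left(-6\right) 1 = -6$)
$- \left(\sqrt{M + S{\left(-11,h \right)}}\right)^{2} = - \left(\sqrt{-140 - 6}\right)^{2} = - \left(\sqrt{-146}\right)^{2} = - \left(i \sqrt{146}\right)^{2} = \left(-1\right) \left(-146\right) = 146$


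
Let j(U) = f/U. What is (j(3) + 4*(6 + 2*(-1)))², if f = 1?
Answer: 2401/9 ≈ 266.78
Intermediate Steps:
j(U) = 1/U
(j(3) + 4*(6 + 2*(-1)))² = (1/3 + 4*(6 + 2*(-1)))² = (⅓ + 4*(6 - 2))² = (⅓ + 4*4)² = (⅓ + 16)² = (49/3)² = 2401/9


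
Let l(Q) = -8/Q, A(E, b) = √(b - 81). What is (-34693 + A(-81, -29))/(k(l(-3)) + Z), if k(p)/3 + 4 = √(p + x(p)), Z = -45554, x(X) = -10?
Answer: 790410619/1038130211 + 11*√15/1038130211 - 22783*I*√110/1038130211 + 34693*I*√66/2076260422 ≈ 0.76138 - 9.4426e-5*I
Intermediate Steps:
A(E, b) = √(-81 + b)
k(p) = -12 + 3*√(-10 + p) (k(p) = -12 + 3*√(p - 10) = -12 + 3*√(-10 + p))
(-34693 + A(-81, -29))/(k(l(-3)) + Z) = (-34693 + √(-81 - 29))/((-12 + 3*√(-10 - 8/(-3))) - 45554) = (-34693 + √(-110))/((-12 + 3*√(-10 - 8*(-⅓))) - 45554) = (-34693 + I*√110)/((-12 + 3*√(-10 + 8/3)) - 45554) = (-34693 + I*√110)/((-12 + 3*√(-22/3)) - 45554) = (-34693 + I*√110)/((-12 + 3*(I*√66/3)) - 45554) = (-34693 + I*√110)/((-12 + I*√66) - 45554) = (-34693 + I*√110)/(-45566 + I*√66)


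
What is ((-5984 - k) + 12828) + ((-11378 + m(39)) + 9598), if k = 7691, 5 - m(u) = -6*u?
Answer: -2388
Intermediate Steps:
m(u) = 5 + 6*u (m(u) = 5 - (-6)*u = 5 + 6*u)
((-5984 - k) + 12828) + ((-11378 + m(39)) + 9598) = ((-5984 - 1*7691) + 12828) + ((-11378 + (5 + 6*39)) + 9598) = ((-5984 - 7691) + 12828) + ((-11378 + (5 + 234)) + 9598) = (-13675 + 12828) + ((-11378 + 239) + 9598) = -847 + (-11139 + 9598) = -847 - 1541 = -2388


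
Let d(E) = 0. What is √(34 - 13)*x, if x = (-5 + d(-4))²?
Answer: 25*√21 ≈ 114.56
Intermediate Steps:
x = 25 (x = (-5 + 0)² = (-5)² = 25)
√(34 - 13)*x = √(34 - 13)*25 = √21*25 = 25*√21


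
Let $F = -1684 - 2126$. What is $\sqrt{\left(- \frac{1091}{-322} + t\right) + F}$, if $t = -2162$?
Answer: $\frac{i \sqrt{618849546}}{322} \approx 77.257 i$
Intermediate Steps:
$F = -3810$
$\sqrt{\left(- \frac{1091}{-322} + t\right) + F} = \sqrt{\left(- \frac{1091}{-322} - 2162\right) - 3810} = \sqrt{\left(\left(-1091\right) \left(- \frac{1}{322}\right) - 2162\right) - 3810} = \sqrt{\left(\frac{1091}{322} - 2162\right) - 3810} = \sqrt{- \frac{695073}{322} - 3810} = \sqrt{- \frac{1921893}{322}} = \frac{i \sqrt{618849546}}{322}$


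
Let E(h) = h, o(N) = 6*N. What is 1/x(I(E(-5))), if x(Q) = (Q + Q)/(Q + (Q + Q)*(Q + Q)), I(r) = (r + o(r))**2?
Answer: 4901/2 ≈ 2450.5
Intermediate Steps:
I(r) = 49*r**2 (I(r) = (r + 6*r)**2 = (7*r)**2 = 49*r**2)
x(Q) = 2*Q/(Q + 4*Q**2) (x(Q) = (2*Q)/(Q + (2*Q)*(2*Q)) = (2*Q)/(Q + 4*Q**2) = 2*Q/(Q + 4*Q**2))
1/x(I(E(-5))) = 1/(2/(1 + 4*(49*(-5)**2))) = 1/(2/(1 + 4*(49*25))) = 1/(2/(1 + 4*1225)) = 1/(2/(1 + 4900)) = 1/(2/4901) = 4901/2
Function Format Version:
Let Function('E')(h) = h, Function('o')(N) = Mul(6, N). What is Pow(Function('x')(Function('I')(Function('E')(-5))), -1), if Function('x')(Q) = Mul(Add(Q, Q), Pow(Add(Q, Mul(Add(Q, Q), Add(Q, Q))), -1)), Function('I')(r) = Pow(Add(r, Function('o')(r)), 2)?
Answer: Rational(4901, 2) ≈ 2450.5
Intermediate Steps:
Function('I')(r) = Mul(49, Pow(r, 2)) (Function('I')(r) = Pow(Add(r, Mul(6, r)), 2) = Pow(Mul(7, r), 2) = Mul(49, Pow(r, 2)))
Function('x')(Q) = Mul(2, Q, Pow(Add(Q, Mul(4, Pow(Q, 2))), -1)) (Function('x')(Q) = Mul(Mul(2, Q), Pow(Add(Q, Mul(Mul(2, Q), Mul(2, Q))), -1)) = Mul(Mul(2, Q), Pow(Add(Q, Mul(4, Pow(Q, 2))), -1)) = Mul(2, Q, Pow(Add(Q, Mul(4, Pow(Q, 2))), -1)))
Pow(Function('x')(Function('I')(Function('E')(-5))), -1) = Pow(Mul(2, Pow(Add(1, Mul(4, Mul(49, Pow(-5, 2)))), -1)), -1) = Pow(Mul(2, Pow(Add(1, Mul(4, Mul(49, 25))), -1)), -1) = Pow(Mul(2, Pow(Add(1, Mul(4, 1225)), -1)), -1) = Pow(Mul(2, Pow(Add(1, 4900), -1)), -1) = Pow(Mul(2, Pow(4901, -1)), -1) = Pow(Mul(2, Rational(1, 4901)), -1) = Pow(Rational(2, 4901), -1) = Rational(4901, 2)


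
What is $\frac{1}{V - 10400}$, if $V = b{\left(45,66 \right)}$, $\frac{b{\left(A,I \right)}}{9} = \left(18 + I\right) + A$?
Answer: $- \frac{1}{9239} \approx -0.00010824$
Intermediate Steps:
$b{\left(A,I \right)} = 162 + 9 A + 9 I$ ($b{\left(A,I \right)} = 9 \left(\left(18 + I\right) + A\right) = 9 \left(18 + A + I\right) = 162 + 9 A + 9 I$)
$V = 1161$ ($V = 162 + 9 \cdot 45 + 9 \cdot 66 = 162 + 405 + 594 = 1161$)
$\frac{1}{V - 10400} = \frac{1}{1161 - 10400} = \frac{1}{-9239} = - \frac{1}{9239}$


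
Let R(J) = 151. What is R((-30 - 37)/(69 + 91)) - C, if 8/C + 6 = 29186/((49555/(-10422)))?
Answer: 22987971781/152236911 ≈ 151.00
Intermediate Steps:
C = -198220/152236911 (C = 8/(-6 + 29186/((49555/(-10422)))) = 8/(-6 + 29186/((49555*(-1/10422)))) = 8/(-6 + 29186/(-49555/10422)) = 8/(-6 + 29186*(-10422/49555)) = 8/(-6 - 304176492/49555) = 8/(-304473822/49555) = 8*(-49555/304473822) = -198220/152236911 ≈ -0.0013020)
R((-30 - 37)/(69 + 91)) - C = 151 - 1*(-198220/152236911) = 151 + 198220/152236911 = 22987971781/152236911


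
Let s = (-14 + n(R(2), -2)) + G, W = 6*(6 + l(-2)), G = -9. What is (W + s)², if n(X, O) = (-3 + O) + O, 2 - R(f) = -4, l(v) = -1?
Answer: 0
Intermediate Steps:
R(f) = 6 (R(f) = 2 - 1*(-4) = 2 + 4 = 6)
n(X, O) = -3 + 2*O
W = 30 (W = 6*(6 - 1) = 6*5 = 30)
s = -30 (s = (-14 + (-3 + 2*(-2))) - 9 = (-14 + (-3 - 4)) - 9 = (-14 - 7) - 9 = -21 - 9 = -30)
(W + s)² = (30 - 30)² = 0² = 0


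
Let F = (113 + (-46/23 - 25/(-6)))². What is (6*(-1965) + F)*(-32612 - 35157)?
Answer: -3594535529/36 ≈ -9.9848e+7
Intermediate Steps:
F = 477481/36 (F = (113 + (-46*1/23 - 25*(-⅙)))² = (113 + (-2 + 25/6))² = (113 + 13/6)² = (691/6)² = 477481/36 ≈ 13263.)
(6*(-1965) + F)*(-32612 - 35157) = (6*(-1965) + 477481/36)*(-32612 - 35157) = (-11790 + 477481/36)*(-67769) = (53041/36)*(-67769) = -3594535529/36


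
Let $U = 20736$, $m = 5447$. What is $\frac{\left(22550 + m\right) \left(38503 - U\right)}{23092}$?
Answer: $\frac{497422699}{23092} \approx 21541.0$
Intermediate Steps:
$\frac{\left(22550 + m\right) \left(38503 - U\right)}{23092} = \frac{\left(22550 + 5447\right) \left(38503 - 20736\right)}{23092} = 27997 \left(38503 - 20736\right) \frac{1}{23092} = 27997 \cdot 17767 \cdot \frac{1}{23092} = 497422699 \cdot \frac{1}{23092} = \frac{497422699}{23092}$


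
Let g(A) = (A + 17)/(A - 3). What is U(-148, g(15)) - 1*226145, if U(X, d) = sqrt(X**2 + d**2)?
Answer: -226145 + 20*sqrt(493)/3 ≈ -2.2600e+5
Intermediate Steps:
g(A) = (17 + A)/(-3 + A)
U(-148, g(15)) - 1*226145 = sqrt((-148)**2 + ((17 + 15)/(-3 + 15))**2) - 1*226145 = sqrt(21904 + (32/12)**2) - 226145 = sqrt(21904 + ((1/12)*32)**2) - 226145 = sqrt(21904 + (8/3)**2) - 226145 = sqrt(21904 + 64/9) - 226145 = sqrt(197200/9) - 226145 = 20*sqrt(493)/3 - 226145 = -226145 + 20*sqrt(493)/3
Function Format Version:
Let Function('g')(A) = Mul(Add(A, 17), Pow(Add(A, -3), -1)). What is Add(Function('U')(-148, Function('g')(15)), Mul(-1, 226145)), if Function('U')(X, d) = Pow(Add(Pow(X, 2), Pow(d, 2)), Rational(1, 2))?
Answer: Add(-226145, Mul(Rational(20, 3), Pow(493, Rational(1, 2)))) ≈ -2.2600e+5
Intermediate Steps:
Function('g')(A) = Mul(Pow(Add(-3, A), -1), Add(17, A)) (Function('g')(A) = Mul(Add(17, A), Pow(Add(-3, A), -1)) = Mul(Pow(Add(-3, A), -1), Add(17, A)))
Add(Function('U')(-148, Function('g')(15)), Mul(-1, 226145)) = Add(Pow(Add(Pow(-148, 2), Pow(Mul(Pow(Add(-3, 15), -1), Add(17, 15)), 2)), Rational(1, 2)), Mul(-1, 226145)) = Add(Pow(Add(21904, Pow(Mul(Pow(12, -1), 32), 2)), Rational(1, 2)), -226145) = Add(Pow(Add(21904, Pow(Mul(Rational(1, 12), 32), 2)), Rational(1, 2)), -226145) = Add(Pow(Add(21904, Pow(Rational(8, 3), 2)), Rational(1, 2)), -226145) = Add(Pow(Add(21904, Rational(64, 9)), Rational(1, 2)), -226145) = Add(Pow(Rational(197200, 9), Rational(1, 2)), -226145) = Add(Mul(Rational(20, 3), Pow(493, Rational(1, 2))), -226145) = Add(-226145, Mul(Rational(20, 3), Pow(493, Rational(1, 2))))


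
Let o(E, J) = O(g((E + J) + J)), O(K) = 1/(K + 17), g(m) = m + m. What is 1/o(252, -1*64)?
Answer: 265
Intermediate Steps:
g(m) = 2*m
O(K) = 1/(17 + K)
o(E, J) = 1/(17 + 2*E + 4*J) (o(E, J) = 1/(17 + 2*((E + J) + J)) = 1/(17 + 2*(E + 2*J)) = 1/(17 + (2*E + 4*J)) = 1/(17 + 2*E + 4*J))
1/o(252, -1*64) = 1/(1/(17 + 2*252 + 4*(-1*64))) = 1/(1/(17 + 504 + 4*(-64))) = 1/(1/(17 + 504 - 256)) = 1/(1/265) = 265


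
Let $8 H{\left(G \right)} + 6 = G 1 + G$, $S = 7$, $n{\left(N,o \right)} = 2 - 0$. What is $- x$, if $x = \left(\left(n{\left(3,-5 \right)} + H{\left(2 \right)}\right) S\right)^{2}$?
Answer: $- \frac{2401}{16} \approx -150.06$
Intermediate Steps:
$n{\left(N,o \right)} = 2$ ($n{\left(N,o \right)} = 2 + 0 = 2$)
$H{\left(G \right)} = - \frac{3}{4} + \frac{G}{4}$ ($H{\left(G \right)} = - \frac{3}{4} + \frac{G 1 + G}{8} = - \frac{3}{4} + \frac{G + G}{8} = - \frac{3}{4} + \frac{2 G}{8} = - \frac{3}{4} + \frac{G}{4}$)
$x = \frac{2401}{16}$ ($x = \left(\left(2 + \left(- \frac{3}{4} + \frac{1}{4} \cdot 2\right)\right) 7\right)^{2} = \left(\left(2 + \left(- \frac{3}{4} + \frac{1}{2}\right)\right) 7\right)^{2} = \left(\left(2 - \frac{1}{4}\right) 7\right)^{2} = \left(\frac{7}{4} \cdot 7\right)^{2} = \left(\frac{49}{4}\right)^{2} = \frac{2401}{16} \approx 150.06$)
$- x = \left(-1\right) \frac{2401}{16} = - \frac{2401}{16}$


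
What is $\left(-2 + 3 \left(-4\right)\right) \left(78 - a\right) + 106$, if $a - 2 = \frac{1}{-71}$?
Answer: $- \frac{68032}{71} \approx -958.2$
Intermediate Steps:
$a = \frac{141}{71}$ ($a = 2 + \frac{1}{-71} = 2 - \frac{1}{71} = \frac{141}{71} \approx 1.9859$)
$\left(-2 + 3 \left(-4\right)\right) \left(78 - a\right) + 106 = \left(-2 + 3 \left(-4\right)\right) \left(78 - \frac{141}{71}\right) + 106 = \left(-2 - 12\right) \left(78 - \frac{141}{71}\right) + 106 = \left(-14\right) \frac{5397}{71} + 106 = - \frac{75558}{71} + 106 = - \frac{68032}{71}$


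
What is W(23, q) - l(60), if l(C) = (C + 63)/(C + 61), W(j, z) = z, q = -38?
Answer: -4721/121 ≈ -39.017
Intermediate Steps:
l(C) = (63 + C)/(61 + C)
W(23, q) - l(60) = -38 - (63 + 60)/(61 + 60) = -38 - 123/121 = -4721/121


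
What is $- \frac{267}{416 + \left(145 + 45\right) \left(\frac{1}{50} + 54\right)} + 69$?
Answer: $\frac{3683196}{53399} \approx 68.975$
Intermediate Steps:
$- \frac{267}{416 + \left(145 + 45\right) \left(\frac{1}{50} + 54\right)} + 69 = - \frac{267}{416 + 190 \left(\frac{1}{50} + 54\right)} + 69 = - \frac{267}{416 + 190 \cdot \frac{2701}{50}} + 69 = - \frac{267}{416 + \frac{51319}{5}} + 69 = - \frac{267}{\frac{53399}{5}} + 69 = \left(-267\right) \frac{5}{53399} + 69 = - \frac{1335}{53399} + 69 = \frac{3683196}{53399}$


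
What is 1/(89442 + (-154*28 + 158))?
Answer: 1/85288 ≈ 1.1725e-5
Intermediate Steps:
1/(89442 + (-154*28 + 158)) = 1/(89442 + (-4312 + 158)) = 1/(89442 - 4154) = 1/85288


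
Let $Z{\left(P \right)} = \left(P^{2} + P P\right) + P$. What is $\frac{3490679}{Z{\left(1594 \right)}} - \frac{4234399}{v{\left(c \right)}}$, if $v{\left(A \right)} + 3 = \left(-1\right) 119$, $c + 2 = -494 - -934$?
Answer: $\frac{5381250582493}{155039613} \approx 34709.0$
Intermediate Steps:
$c = 438$ ($c = -2 - -440 = -2 + \left(-494 + 934\right) = -2 + 440 = 438$)
$v{\left(A \right)} = -122$ ($v{\left(A \right)} = -3 - 119 = -122$)
$Z{\left(P \right)} = P + 2 P^{2}$ ($Z{\left(P \right)} = \left(P^{2} + P^{2}\right) + P = 2 P^{2} + P = P + 2 P^{2}$)
$\frac{3490679}{Z{\left(1594 \right)}} - \frac{4234399}{v{\left(c \right)}} = \frac{3490679}{1594 \left(1 + 2 \cdot 1594\right)} - \frac{4234399}{-122} = \frac{3490679}{1594 \left(1 + 3188\right)} - - \frac{4234399}{122} = \frac{3490679}{1594 \cdot 3189} + \frac{4234399}{122} = \frac{3490679}{5083266} + \frac{4234399}{122} = \frac{5381250582493}{155039613}$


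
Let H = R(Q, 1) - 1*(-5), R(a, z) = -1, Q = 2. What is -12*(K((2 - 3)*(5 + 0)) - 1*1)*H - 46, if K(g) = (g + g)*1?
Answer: 482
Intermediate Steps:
H = 4 (H = -1 - 1*(-5) = -1 + 5 = 4)
K(g) = 2*g (K(g) = (2*g)*1 = 2*g)
-12*(K((2 - 3)*(5 + 0)) - 1*1)*H - 46 = -12*(2*((2 - 3)*(5 + 0)) - 1*1)*4 - 46 = -12*(2*(-1*5) - 1)*4 - 46 = -12*(2*(-5) - 1)*4 - 46 = -12*(-10 - 1)*4 - 46 = -(-132)*4 - 46 = -12*(-44) - 46 = 528 - 46 = 482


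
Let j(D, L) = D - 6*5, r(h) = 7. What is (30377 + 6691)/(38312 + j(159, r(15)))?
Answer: 37068/38441 ≈ 0.96428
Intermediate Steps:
j(D, L) = -30 + D (j(D, L) = D - 30 = -30 + D)
(30377 + 6691)/(38312 + j(159, r(15))) = (30377 + 6691)/(38312 + (-30 + 159)) = 37068/(38312 + 129) = 37068/38441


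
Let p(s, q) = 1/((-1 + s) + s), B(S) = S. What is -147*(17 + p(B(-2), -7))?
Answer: -12348/5 ≈ -2469.6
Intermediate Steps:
p(s, q) = 1/(-1 + 2*s)
-147*(17 + p(B(-2), -7)) = -147*(17 + 1/(-1 + 2*(-2))) = -147*(17 + 1/(-1 - 4)) = -147*(17 + 1/(-5)) = -147*(17 - ⅕) = -147*84/5 = -12348/5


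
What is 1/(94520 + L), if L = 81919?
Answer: 1/176439 ≈ 5.6677e-6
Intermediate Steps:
1/(94520 + L) = 1/(94520 + 81919) = 1/176439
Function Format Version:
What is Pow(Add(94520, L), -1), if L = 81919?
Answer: Rational(1, 176439) ≈ 5.6677e-6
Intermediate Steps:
Pow(Add(94520, L), -1) = Pow(Add(94520, 81919), -1) = Pow(176439, -1) = Rational(1, 176439)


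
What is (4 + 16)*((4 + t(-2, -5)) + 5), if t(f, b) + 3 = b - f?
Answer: 60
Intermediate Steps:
t(f, b) = -3 + b - f (t(f, b) = -3 + (b - f) = -3 + b - f)
(4 + 16)*((4 + t(-2, -5)) + 5) = (4 + 16)*((4 + (-3 - 5 - 1*(-2))) + 5) = 20*((4 + (-3 - 5 + 2)) + 5) = 20*((4 - 6) + 5) = 20*(-2 + 5) = 20*3 = 60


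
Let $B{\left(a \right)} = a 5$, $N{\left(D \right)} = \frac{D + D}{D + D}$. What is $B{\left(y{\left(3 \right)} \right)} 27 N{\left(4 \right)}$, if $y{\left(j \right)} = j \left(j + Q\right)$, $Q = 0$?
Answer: $1215$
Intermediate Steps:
$N{\left(D \right)} = 1$ ($N{\left(D \right)} = \frac{2 D}{2 D} = 2 D \frac{1}{2 D} = 1$)
$y{\left(j \right)} = j^{2}$ ($y{\left(j \right)} = j \left(j + 0\right) = j j = j^{2}$)
$B{\left(a \right)} = 5 a$
$B{\left(y{\left(3 \right)} \right)} 27 N{\left(4 \right)} = 5 \cdot 3^{2} \cdot 27 \cdot 1 = 5 \cdot 9 \cdot 27 \cdot 1 = 45 \cdot 27 \cdot 1 = 1215 \cdot 1 = 1215$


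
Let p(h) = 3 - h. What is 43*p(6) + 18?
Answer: -111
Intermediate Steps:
43*p(6) + 18 = 43*(3 - 1*6) + 18 = 43*(3 - 6) + 18 = 43*(-3) + 18 = -129 + 18 = -111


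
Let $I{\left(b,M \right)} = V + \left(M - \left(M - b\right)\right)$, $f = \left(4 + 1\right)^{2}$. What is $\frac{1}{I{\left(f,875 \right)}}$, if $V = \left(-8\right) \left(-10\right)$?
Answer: $\frac{1}{105} \approx 0.0095238$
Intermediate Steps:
$V = 80$
$f = 25$ ($f = 5^{2} = 25$)
$I{\left(b,M \right)} = 80 + b$ ($I{\left(b,M \right)} = 80 + \left(M - \left(M - b\right)\right) = 80 + b$)
$\frac{1}{I{\left(f,875 \right)}} = \frac{1}{80 + 25} = \frac{1}{105}$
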